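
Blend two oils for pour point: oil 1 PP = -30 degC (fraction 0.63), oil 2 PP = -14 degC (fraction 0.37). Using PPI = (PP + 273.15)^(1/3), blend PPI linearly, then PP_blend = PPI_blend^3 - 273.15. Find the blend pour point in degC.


PPI_1 = (-30 + 273.15)^(1/3) = 6.241535
PPI_2 = (-14 + 273.15)^(1/3) = 6.375541
PPI_blend = 0.63 * 6.241535 + 0.37 * 6.375541 = 6.291117
PP_blend = 6.291117^3 - 273.15 = 248.9908 - 273.15 = -24.16

-24.16 degC


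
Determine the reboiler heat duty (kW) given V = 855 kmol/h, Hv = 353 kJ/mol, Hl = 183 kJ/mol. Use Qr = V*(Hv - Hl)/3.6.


Qr = 855 * (353 - 183) / 3.6 = 855 * 170 / 3.6 = 40380

40380 kW


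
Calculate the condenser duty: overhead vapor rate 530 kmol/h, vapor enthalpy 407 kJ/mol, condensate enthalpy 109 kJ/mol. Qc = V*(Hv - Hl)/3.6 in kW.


Qc = 530 * (407 - 109) / 3.6 = 530 * 298 / 3.6 = 43870

43870 kW


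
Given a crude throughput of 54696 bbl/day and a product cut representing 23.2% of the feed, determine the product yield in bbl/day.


Crude throughput = 54696 bbl/day
Fraction yield = 23.2%
yield = throughput * fraction / 100
yield = 54696 * 23.2 / 100 = 12689.472

12689.472 bbl/day


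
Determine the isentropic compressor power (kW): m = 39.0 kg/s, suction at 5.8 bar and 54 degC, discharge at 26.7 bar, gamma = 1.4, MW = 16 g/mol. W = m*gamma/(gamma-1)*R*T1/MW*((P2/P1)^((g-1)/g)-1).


Isentropic work: W = m*(gamma/(gamma-1))*(R*T1/MW)*((P2/P1)^((gamma-1)/gamma) - 1)
T1 = 54 + 273.15 = 327.15 K
Pressure ratio = 26.7 / 5.8 = 4.60345
Exponent = (1.4 - 1)/1.4 = 0.285714
(P2/P1)^exp - 1 = 4.60345^0.285714 - 1 = 0.546864
W = 39.0 * 1.4 / 0.4 * 8.314 * 327.15 / 16 * 0.546864 = 12690

12690 kW


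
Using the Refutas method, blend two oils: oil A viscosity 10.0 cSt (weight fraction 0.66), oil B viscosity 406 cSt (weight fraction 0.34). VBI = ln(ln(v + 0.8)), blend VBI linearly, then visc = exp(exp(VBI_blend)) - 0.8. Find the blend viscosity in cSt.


Refutas method: VBN_i = 14.534*ln(ln(visc_i + 0.8)) + 10.975, blended linearly by mass fraction; since VBN is linear in VBI_i = ln(ln(visc_i + 0.8)) and the fractions sum to 1, blend VBI directly: visc = exp(exp(VBI_blend)) - 0.8
VBI_1 = ln(ln(10.0 + 0.8)) = 0.86691
VBI_2 = ln(ln(406 + 0.8)) = 1.79315
VBI_blend = 0.66 * 0.86691 + 0.34 * 1.79315 = 1.18183
visc_blend = exp(exp(1.18183)) - 0.8 = 25.26

25.26 cSt


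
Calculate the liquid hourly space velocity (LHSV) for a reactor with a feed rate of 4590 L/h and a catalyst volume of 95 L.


LHSV = volumetric feed rate / catalyst volume
= 4590 L/h / 95 L
= 48.32 h^-1

48.32 h^-1


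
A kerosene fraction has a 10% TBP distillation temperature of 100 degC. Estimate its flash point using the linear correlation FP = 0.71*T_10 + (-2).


FP = 0.71 * 100 + (-2) = 69

69 degC


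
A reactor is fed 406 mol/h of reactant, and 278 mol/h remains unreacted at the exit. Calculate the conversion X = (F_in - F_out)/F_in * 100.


X = (F_in - F_out) / F_in * 100
Moles reacted = 406 - 278 = 128
X = 128 / 406 * 100
= 0.3153 * 100
= 31.53 %

31.53 %


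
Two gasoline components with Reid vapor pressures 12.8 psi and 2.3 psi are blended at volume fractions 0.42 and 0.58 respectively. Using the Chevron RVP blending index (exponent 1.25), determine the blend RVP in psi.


Chevron index: RVP_blend = (sum xi*RVPi^1.25)^(1/1.25)
RVP^1.25 terms: 0.42 * 12.8^1.25 + 0.58 * 2.3^1.25 = 11.8114
RVP_blend = 11.8114^(1/1.25) = 7.208

7.208 psi


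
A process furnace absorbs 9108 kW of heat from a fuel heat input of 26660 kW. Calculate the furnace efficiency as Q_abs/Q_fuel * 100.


Furnace efficiency = Q_absorbed / Q_fuel * 100
= 9108 / 26660 * 100 = 34.16

34.16 %


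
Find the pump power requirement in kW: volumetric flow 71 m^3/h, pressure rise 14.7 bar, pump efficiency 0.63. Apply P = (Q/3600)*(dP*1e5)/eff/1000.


Q = 71 / 3600 = 0.0197222 m^3/s
P = 0.0197222 * (14.7 * 1e5) / 0.63 / 1000 = 46.02

46.02 kW


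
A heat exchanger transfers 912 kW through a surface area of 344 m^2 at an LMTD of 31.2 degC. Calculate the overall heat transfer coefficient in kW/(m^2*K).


From Q = U*A*LMTD, U = Q / (A * LMTD)
U = 912 / (344 * 31.2) = 912 / 10732.8 = 0.08497

0.08497 kW/(m^2*K)


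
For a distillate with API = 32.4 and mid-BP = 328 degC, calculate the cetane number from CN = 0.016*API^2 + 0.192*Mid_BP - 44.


CN = 0.016 * 32.4^2 + 0.192 * 328 - 44
CN = 16.79616 + 62.976 - 44 = 35.77216

35.77216


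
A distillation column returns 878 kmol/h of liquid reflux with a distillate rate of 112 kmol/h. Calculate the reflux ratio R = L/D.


Reflux ratio definition: R = L / D (liquid returned / distillate withdrawn)
L = 878 kmol/h, D = 112 kmol/h
R = 878 / 112 = 7.839

7.839


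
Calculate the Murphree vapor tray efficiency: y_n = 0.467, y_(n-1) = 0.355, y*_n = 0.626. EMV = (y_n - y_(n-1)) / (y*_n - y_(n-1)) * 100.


Murphree vapor efficiency: EMV = (y_n - y_(n-1)) / (y*_n - y_(n-1)) * 100
EMV = (0.467 - 0.355) / (0.626 - 0.355) * 100 = 0.112 / 0.271 * 100 = 41.33

41.33 %


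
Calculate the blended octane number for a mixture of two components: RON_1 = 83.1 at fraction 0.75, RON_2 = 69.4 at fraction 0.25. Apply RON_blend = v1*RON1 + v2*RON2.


Linear blending: RON_blend = sum(vi * RONi)
Contribution 1: 0.75 * 83.1 = 62.325
Contribution 2: 0.25 * 69.4 = 17.35
RON_blend = 62.325 + 17.35 = 79.675

79.675


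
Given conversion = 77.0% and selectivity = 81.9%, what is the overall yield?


Overall yield = conversion (%) * selectivity (%) / 100
Conversion = 77.0%, Selectivity = 81.9%
Y = 77.0 * 81.9 / 100
= 63.063 %

63.063 %


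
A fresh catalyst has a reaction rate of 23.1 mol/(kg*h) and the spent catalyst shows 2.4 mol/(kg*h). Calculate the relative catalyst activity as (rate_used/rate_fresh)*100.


Activity (%) = (rate_used / rate_fresh) * 100
rate_used = 2.4, rate_fresh = 23.1
= (2.4 / 23.1) * 100
= 0.1039 * 100 = 10.39

10.39 %


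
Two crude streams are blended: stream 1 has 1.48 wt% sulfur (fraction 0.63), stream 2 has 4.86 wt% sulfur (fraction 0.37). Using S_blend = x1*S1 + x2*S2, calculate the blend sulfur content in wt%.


Linear sulfur blending: S_blend = x1*S1 + x2*S2
Contribution 1: 0.63 * 1.48 = 0.9324 wt%
Contribution 2: 0.37 * 4.86 = 1.7982 wt%
S_blend = 0.9324 + 1.7982 = 2.7306

2.7306 wt%


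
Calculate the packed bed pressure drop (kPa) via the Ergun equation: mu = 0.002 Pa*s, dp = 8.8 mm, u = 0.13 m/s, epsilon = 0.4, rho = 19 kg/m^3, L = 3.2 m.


dp = 8.8 mm = 0.0088 m
Viscous term = 150*0.002*0.13*(1-0.4)^2 / (0.0088^2*0.4^3) = 2832.84
Inertial term = 1.75*19*0.13^2*(1-0.4) / (0.0088*0.4^3) = 598.642
dP/L = 2832.84 + 598.642 = 3431.48 Pa/m
dP = 3431.48 * 3.2 / 1000 = 10.98 kPa

10.98 kPa


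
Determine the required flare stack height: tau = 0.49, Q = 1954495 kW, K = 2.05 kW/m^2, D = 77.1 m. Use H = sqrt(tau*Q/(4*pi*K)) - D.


tau*Q/(4*pi*K) = 0.49 * 1954495 / (4 * pi * 2.05) = 37176.4
sqrt(37176.4) = 192.812
H = 192.812 - 77.1 = 115.7

115.7 m


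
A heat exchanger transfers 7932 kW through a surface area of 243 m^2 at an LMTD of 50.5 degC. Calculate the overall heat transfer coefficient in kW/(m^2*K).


From Q = U*A*LMTD, U = Q / (A * LMTD)
U = 7932 / (243 * 50.5) = 7932 / 12271.5 = 0.6464

0.6464 kW/(m^2*K)


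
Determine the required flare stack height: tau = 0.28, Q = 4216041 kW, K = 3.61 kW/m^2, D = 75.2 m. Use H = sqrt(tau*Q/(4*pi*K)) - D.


tau*Q/(4*pi*K) = 0.28 * 4216041 / (4 * pi * 3.61) = 26022.3
sqrt(26022.3) = 161.314
H = 161.314 - 75.2 = 86.11

86.11 m


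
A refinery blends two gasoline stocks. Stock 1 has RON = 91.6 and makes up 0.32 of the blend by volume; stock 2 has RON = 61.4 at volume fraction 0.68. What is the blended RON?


Linear blending: RON_blend = sum(vi * RONi)
Contribution 1: 0.32 * 91.6 = 29.312
Contribution 2: 0.68 * 61.4 = 41.752
RON_blend = 29.312 + 41.752 = 71.064

71.064


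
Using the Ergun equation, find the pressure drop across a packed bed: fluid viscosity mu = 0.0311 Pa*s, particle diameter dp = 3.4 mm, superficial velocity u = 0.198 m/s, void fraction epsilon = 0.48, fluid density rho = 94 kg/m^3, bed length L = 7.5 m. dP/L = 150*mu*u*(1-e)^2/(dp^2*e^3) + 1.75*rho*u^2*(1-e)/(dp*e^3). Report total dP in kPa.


dp = 3.4 mm = 0.0034 m
Viscous term = 150*0.0311*0.198*(1-0.48)^2 / (0.0034^2*0.48^3) = 195363
Inertial term = 1.75*94*0.198^2*(1-0.48) / (0.0034*0.48^3) = 8918.61
dP/L = 195363 + 8918.61 = 204282 Pa/m
dP = 204282 * 7.5 / 1000 = 1532 kPa

1532 kPa


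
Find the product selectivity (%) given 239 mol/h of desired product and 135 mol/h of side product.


Selectivity = desired / (desired + undesired) * 100
Total products = 239 + 135 = 374 mol/h
S = 239 / 374 * 100
= 0.6390 * 100
= 63.90 %

63.90 %


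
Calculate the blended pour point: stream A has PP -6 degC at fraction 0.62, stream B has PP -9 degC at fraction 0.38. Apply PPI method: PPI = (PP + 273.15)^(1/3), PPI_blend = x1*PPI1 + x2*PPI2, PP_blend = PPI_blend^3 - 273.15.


PPI_1 = (-6 + 273.15)^(1/3) = 6.440482
PPI_2 = (-9 + 273.15)^(1/3) = 6.416283
PPI_blend = 0.62 * 6.440482 + 0.38 * 6.416283 = 6.431286
PP_blend = 6.431286^3 - 273.15 = 266.0072 - 273.15 = -7.14

-7.14 degC


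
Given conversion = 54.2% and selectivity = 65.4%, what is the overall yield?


Overall yield = conversion (%) * selectivity (%) / 100
Conversion = 54.2%, Selectivity = 65.4%
Y = 54.2 * 65.4 / 100
= 35.4468 %

35.4468 %


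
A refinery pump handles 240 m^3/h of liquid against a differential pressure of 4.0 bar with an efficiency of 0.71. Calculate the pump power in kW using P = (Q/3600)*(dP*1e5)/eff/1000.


Q = 240 / 3600 = 0.0666667 m^3/s
P = 0.0666667 * (4.0 * 1e5) / 0.71 / 1000 = 37.56

37.56 kW


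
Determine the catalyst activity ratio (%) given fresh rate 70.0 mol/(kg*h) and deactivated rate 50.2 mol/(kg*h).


Activity (%) = (rate_used / rate_fresh) * 100
rate_used = 50.2, rate_fresh = 70.0
= (50.2 / 70.0) * 100
= 0.7171 * 100 = 71.71

71.71 %


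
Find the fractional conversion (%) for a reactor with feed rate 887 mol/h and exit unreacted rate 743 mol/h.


X = (F_in - F_out) / F_in * 100
Moles reacted = 887 - 743 = 144
X = 144 / 887 * 100
= 0.1623 * 100
= 16.23 %

16.23 %


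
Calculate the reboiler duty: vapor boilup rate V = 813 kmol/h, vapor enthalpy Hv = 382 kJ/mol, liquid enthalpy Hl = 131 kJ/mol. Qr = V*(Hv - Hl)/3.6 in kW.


Qr = 813 * (382 - 131) / 3.6 = 813 * 251 / 3.6 = 56680

56680 kW


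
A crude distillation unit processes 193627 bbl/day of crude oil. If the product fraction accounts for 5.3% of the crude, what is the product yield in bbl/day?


Crude throughput = 193627 bbl/day
Fraction yield = 5.3%
yield = throughput * fraction / 100
yield = 193627 * 5.3 / 100 = 10262.231

10262.231 bbl/day


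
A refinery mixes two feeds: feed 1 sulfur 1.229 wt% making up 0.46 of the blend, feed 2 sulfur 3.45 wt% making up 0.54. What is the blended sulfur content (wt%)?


Linear sulfur blending: S_blend = x1*S1 + x2*S2
Contribution 1: 0.46 * 1.229 = 0.56534 wt%
Contribution 2: 0.54 * 3.45 = 1.863 wt%
S_blend = 0.56534 + 1.863 = 2.42834

2.42834 wt%


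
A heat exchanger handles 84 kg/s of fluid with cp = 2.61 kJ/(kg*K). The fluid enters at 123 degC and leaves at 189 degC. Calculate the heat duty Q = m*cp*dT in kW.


Q = m_dot * cp * delta_T
delta_T = 189 - 123 = 66 K
Q = 84 * 2.61 * 66
= 219.24 * 66
= 14469.84 kW

14469.84 kW


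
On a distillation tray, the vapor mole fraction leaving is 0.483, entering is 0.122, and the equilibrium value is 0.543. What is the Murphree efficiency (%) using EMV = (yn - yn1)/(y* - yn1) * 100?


Murphree vapor efficiency: EMV = (y_n - y_(n-1)) / (y*_n - y_(n-1)) * 100
EMV = (0.483 - 0.122) / (0.543 - 0.122) * 100 = 0.361 / 0.421 * 100 = 85.75

85.75 %


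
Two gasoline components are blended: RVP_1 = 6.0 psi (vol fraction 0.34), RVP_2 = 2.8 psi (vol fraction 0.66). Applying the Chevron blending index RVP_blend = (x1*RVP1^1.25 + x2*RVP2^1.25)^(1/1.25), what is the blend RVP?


Chevron index: RVP_blend = (sum xi*RVPi^1.25)^(1/1.25)
RVP^1.25 terms: 0.34 * 6.0^1.25 + 0.66 * 2.8^1.25 = 5.58329
RVP_blend = 5.58329^(1/1.25) = 3.958

3.958 psi


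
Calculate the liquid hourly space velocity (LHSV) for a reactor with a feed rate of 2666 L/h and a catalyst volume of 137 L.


LHSV = volumetric feed rate / catalyst volume
= 2666 L/h / 137 L
= 19.46 h^-1

19.46 h^-1


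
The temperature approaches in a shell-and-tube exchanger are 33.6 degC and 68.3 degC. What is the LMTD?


LMTD = (dT1 - dT2) / ln(dT1/dT2)
= (33.6 - 68.3) / ln(33.6 / 68.3) = -34.7 / -0.709384 = 48.92

48.92 degC


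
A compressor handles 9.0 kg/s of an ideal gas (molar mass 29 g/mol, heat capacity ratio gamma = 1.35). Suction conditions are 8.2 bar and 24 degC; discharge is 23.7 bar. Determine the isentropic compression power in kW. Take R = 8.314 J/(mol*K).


Isentropic work: W = m*(gamma/(gamma-1))*(R*T1/MW)*((P2/P1)^((gamma-1)/gamma) - 1)
T1 = 24 + 273.15 = 297.15 K
Pressure ratio = 23.7 / 8.2 = 2.89024
Exponent = (1.35 - 1)/1.35 = 0.259259
(P2/P1)^exp - 1 = 2.89024^0.259259 - 1 = 0.316744
W = 9.0 * 1.35 / 0.35 * 8.314 * 297.15 / 29 * 0.316744 = 936.7

936.7 kW


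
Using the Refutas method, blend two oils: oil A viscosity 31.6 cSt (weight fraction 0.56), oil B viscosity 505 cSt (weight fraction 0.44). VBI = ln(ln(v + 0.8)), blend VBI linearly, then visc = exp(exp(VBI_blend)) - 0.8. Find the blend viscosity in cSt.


Refutas method: VBN_i = 14.534*ln(ln(visc_i + 0.8)) + 10.975, blended linearly by mass fraction; since VBN is linear in VBI_i = ln(ln(visc_i + 0.8)) and the fractions sum to 1, blend VBI directly: visc = exp(exp(VBI_blend)) - 0.8
VBI_1 = ln(ln(31.6 + 0.8)) = 1.2465
VBI_2 = ln(ln(505 + 0.8)) = 1.82876
VBI_blend = 0.56 * 1.2465 + 0.44 * 1.82876 = 1.50269
visc_blend = exp(exp(1.50269)) - 0.8 = 88.66

88.66 cSt


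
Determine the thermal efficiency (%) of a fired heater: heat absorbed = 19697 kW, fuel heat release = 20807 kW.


Furnace efficiency = Q_absorbed / Q_fuel * 100
= 19697 / 20807 * 100 = 94.67

94.67 %


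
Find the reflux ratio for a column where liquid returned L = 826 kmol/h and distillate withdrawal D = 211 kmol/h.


Reflux ratio definition: R = L / D (liquid returned / distillate withdrawn)
L = 826 kmol/h, D = 211 kmol/h
R = 826 / 211 = 3.915

3.915


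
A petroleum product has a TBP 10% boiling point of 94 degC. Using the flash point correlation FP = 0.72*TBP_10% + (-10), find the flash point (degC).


FP = 0.72 * 94 + (-10) = 57.68

57.68 degC


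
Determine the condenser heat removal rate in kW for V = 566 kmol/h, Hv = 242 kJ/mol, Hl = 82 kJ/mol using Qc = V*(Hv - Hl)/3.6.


Qc = 566 * (242 - 82) / 3.6 = 566 * 160 / 3.6 = 25160

25160 kW


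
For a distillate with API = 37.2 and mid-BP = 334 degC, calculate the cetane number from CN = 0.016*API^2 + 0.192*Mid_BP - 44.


CN = 0.016 * 37.2^2 + 0.192 * 334 - 44
CN = 22.14144 + 64.128 - 44 = 42.26944

42.26944


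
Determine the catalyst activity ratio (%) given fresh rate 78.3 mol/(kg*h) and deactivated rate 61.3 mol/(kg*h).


Activity (%) = (rate_used / rate_fresh) * 100
rate_used = 61.3, rate_fresh = 78.3
= (61.3 / 78.3) * 100
= 0.7829 * 100 = 78.29

78.29 %


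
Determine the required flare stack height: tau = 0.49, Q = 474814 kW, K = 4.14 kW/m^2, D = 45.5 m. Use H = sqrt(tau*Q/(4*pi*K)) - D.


tau*Q/(4*pi*K) = 0.49 * 474814 / (4 * pi * 4.14) = 4472.08
sqrt(4472.08) = 66.8736
H = 66.8736 - 45.5 = 21.37

21.37 m


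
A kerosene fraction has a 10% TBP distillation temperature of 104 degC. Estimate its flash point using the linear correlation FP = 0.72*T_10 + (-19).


FP = 0.72 * 104 + (-19) = 55.88

55.88 degC


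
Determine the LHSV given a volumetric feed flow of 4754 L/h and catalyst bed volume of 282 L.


LHSV = volumetric feed rate / catalyst volume
= 4754 L/h / 282 L
= 16.86 h^-1

16.86 h^-1


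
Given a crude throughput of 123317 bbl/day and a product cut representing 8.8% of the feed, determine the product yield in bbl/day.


Crude throughput = 123317 bbl/day
Fraction yield = 8.8%
yield = throughput * fraction / 100
yield = 123317 * 8.8 / 100 = 10851.896

10851.896 bbl/day


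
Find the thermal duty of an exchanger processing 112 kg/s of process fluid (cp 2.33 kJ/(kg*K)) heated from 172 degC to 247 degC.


Q = m_dot * cp * delta_T
delta_T = 247 - 172 = 75 K
Q = 112 * 2.33 * 75
= 260.96 * 75
= 19572 kW

19572 kW


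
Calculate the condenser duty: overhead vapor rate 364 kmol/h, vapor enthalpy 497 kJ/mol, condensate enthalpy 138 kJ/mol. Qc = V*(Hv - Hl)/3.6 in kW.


Qc = 364 * (497 - 138) / 3.6 = 364 * 359 / 3.6 = 36300

36300 kW


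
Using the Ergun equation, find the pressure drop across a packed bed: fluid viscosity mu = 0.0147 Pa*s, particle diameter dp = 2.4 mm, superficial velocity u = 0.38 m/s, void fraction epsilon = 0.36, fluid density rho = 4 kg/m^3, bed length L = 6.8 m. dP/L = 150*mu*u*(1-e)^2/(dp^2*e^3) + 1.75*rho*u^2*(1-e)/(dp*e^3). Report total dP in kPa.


dp = 2.4 mm = 0.0024 m
Viscous term = 150*0.0147*0.38*(1-0.36)^2 / (0.0024^2*0.36^3) = 1277090
Inertial term = 1.75*4*0.38^2*(1-0.36) / (0.0024*0.36^3) = 5777.32
dP/L = 1277090 + 5777.32 = 1282870 Pa/m
dP = 1282870 * 6.8 / 1000 = 8724 kPa

8724 kPa


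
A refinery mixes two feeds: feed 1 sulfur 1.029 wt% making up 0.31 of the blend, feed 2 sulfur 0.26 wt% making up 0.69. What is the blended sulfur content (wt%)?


Linear sulfur blending: S_blend = x1*S1 + x2*S2
Contribution 1: 0.31 * 1.029 = 0.31899 wt%
Contribution 2: 0.69 * 0.26 = 0.1794 wt%
S_blend = 0.31899 + 0.1794 = 0.49839

0.49839 wt%


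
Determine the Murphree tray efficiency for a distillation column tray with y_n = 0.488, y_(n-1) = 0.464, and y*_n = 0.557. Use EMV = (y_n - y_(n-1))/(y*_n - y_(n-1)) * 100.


Murphree vapor efficiency: EMV = (y_n - y_(n-1)) / (y*_n - y_(n-1)) * 100
EMV = (0.488 - 0.464) / (0.557 - 0.464) * 100 = 0.024 / 0.093 * 100 = 25.81

25.81 %


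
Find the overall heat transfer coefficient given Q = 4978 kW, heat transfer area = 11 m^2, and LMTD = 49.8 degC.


From Q = U*A*LMTD, U = Q / (A * LMTD)
U = 4978 / (11 * 49.8) = 4978 / 547.8 = 9.087

9.087 kW/(m^2*K)


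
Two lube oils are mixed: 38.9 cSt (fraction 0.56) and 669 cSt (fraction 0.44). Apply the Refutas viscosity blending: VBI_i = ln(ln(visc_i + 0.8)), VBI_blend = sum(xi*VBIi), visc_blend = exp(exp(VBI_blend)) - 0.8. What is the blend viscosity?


Refutas method: VBN_i = 14.534*ln(ln(visc_i + 0.8)) + 10.975, blended linearly by mass fraction; since VBN is linear in VBI_i = ln(ln(visc_i + 0.8)) and the fractions sum to 1, blend VBI directly: visc = exp(exp(VBI_blend)) - 0.8
VBI_1 = ln(ln(38.9 + 0.8)) = 1.30328
VBI_2 = ln(ln(669 + 0.8)) = 1.87288
VBI_blend = 0.56 * 1.30328 + 0.44 * 1.87288 = 1.5539
visc_blend = exp(exp(1.5539)) - 0.8 = 112.5

112.5 cSt


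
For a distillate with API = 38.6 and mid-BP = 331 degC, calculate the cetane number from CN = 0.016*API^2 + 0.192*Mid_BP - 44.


CN = 0.016 * 38.6^2 + 0.192 * 331 - 44
CN = 23.83936 + 63.552 - 44 = 43.39136

43.39136


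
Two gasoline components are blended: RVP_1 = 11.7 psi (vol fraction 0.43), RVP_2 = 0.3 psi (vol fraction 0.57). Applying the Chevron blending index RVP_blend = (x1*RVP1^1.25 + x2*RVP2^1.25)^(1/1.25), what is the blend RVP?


Chevron index: RVP_blend = (sum xi*RVPi^1.25)^(1/1.25)
RVP^1.25 terms: 0.43 * 11.7^1.25 + 0.57 * 0.3^1.25 = 9.43122
RVP_blend = 9.43122^(1/1.25) = 6.021

6.021 psi


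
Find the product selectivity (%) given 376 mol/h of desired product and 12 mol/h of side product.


Selectivity = desired / (desired + undesired) * 100
Total products = 376 + 12 = 388 mol/h
S = 376 / 388 * 100
= 0.9691 * 100
= 96.91 %

96.91 %


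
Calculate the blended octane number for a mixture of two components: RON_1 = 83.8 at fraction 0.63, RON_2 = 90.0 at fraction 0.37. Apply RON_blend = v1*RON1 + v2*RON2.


Linear blending: RON_blend = sum(vi * RONi)
Contribution 1: 0.63 * 83.8 = 52.794
Contribution 2: 0.37 * 90.0 = 33.3
RON_blend = 52.794 + 33.3 = 86.094

86.094


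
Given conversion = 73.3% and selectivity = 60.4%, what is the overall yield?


Overall yield = conversion (%) * selectivity (%) / 100
Conversion = 73.3%, Selectivity = 60.4%
Y = 73.3 * 60.4 / 100
= 44.2732 %

44.2732 %


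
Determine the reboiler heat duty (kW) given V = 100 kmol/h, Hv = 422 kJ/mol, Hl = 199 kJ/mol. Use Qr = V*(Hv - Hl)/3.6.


Qr = 100 * (422 - 199) / 3.6 = 100 * 223 / 3.6 = 6194

6194 kW


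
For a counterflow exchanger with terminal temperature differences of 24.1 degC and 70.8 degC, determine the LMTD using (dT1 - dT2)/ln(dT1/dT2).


LMTD = (dT1 - dT2) / ln(dT1/dT2)
= (24.1 - 70.8) / ln(24.1 / 70.8) = -46.7 / -1.07765 = 43.34

43.34 degC


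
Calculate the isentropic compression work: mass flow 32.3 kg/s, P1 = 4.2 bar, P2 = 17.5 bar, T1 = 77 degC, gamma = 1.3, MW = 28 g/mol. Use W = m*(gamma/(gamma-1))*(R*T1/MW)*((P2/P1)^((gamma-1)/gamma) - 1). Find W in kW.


Isentropic work: W = m*(gamma/(gamma-1))*(R*T1/MW)*((P2/P1)^((gamma-1)/gamma) - 1)
T1 = 77 + 273.15 = 350.15 K
Pressure ratio = 17.5 / 4.2 = 4.16667
Exponent = (1.3 - 1)/1.3 = 0.230769
(P2/P1)^exp - 1 = 4.16667^0.230769 - 1 = 0.390043
W = 32.3 * 1.3 / 0.3 * 8.314 * 350.15 / 28 * 0.390043 = 5676

5676 kW


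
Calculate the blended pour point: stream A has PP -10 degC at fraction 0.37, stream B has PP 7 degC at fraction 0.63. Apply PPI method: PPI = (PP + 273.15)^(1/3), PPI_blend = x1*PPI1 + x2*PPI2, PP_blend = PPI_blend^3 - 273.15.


PPI_1 = (-10 + 273.15)^(1/3) = 6.408176
PPI_2 = (7 + 273.15)^(1/3) = 6.543301
PPI_blend = 0.37 * 6.408176 + 0.63 * 6.543301 = 6.493305
PP_blend = 6.493305^3 - 273.15 = 273.7773 - 273.15 = 0.63

0.63 degC


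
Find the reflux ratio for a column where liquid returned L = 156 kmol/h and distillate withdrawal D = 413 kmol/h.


Reflux ratio definition: R = L / D (liquid returned / distillate withdrawn)
L = 156 kmol/h, D = 413 kmol/h
R = 156 / 413 = 0.3777

0.3777


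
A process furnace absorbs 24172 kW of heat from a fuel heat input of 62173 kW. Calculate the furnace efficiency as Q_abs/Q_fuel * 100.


Furnace efficiency = Q_absorbed / Q_fuel * 100
= 24172 / 62173 * 100 = 38.88

38.88 %


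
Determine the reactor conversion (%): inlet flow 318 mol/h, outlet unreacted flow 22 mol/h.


X = (F_in - F_out) / F_in * 100
Moles reacted = 318 - 22 = 296
X = 296 / 318 * 100
= 0.9308 * 100
= 93.08 %

93.08 %


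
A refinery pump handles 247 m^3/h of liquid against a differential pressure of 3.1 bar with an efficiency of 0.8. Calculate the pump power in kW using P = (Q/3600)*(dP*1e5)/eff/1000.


Q = 247 / 3600 = 0.0686111 m^3/s
P = 0.0686111 * (3.1 * 1e5) / 0.8 / 1000 = 26.59

26.59 kW


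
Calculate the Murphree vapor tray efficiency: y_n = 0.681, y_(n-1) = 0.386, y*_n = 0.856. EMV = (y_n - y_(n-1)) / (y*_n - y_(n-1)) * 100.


Murphree vapor efficiency: EMV = (y_n - y_(n-1)) / (y*_n - y_(n-1)) * 100
EMV = (0.681 - 0.386) / (0.856 - 0.386) * 100 = 0.295 / 0.47 * 100 = 62.77

62.77 %


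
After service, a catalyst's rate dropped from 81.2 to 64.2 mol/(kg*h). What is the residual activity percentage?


Activity (%) = (rate_used / rate_fresh) * 100
rate_used = 64.2, rate_fresh = 81.2
= (64.2 / 81.2) * 100
= 0.7906 * 100 = 79.06

79.06 %


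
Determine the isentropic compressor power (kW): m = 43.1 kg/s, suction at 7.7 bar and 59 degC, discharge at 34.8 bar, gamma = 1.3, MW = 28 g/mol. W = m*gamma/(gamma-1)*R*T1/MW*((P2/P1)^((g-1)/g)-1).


Isentropic work: W = m*(gamma/(gamma-1))*(R*T1/MW)*((P2/P1)^((gamma-1)/gamma) - 1)
T1 = 59 + 273.15 = 332.15 K
Pressure ratio = 34.8 / 7.7 = 4.51948
Exponent = (1.3 - 1)/1.3 = 0.230769
(P2/P1)^exp - 1 = 4.51948^0.230769 - 1 = 0.416361
W = 43.1 * 1.3 / 0.3 * 8.314 * 332.15 / 28 * 0.416361 = 7669

7669 kW


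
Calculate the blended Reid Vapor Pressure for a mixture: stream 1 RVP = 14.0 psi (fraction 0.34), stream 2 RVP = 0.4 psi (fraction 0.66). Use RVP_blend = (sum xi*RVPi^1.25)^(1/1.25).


Chevron index: RVP_blend = (sum xi*RVPi^1.25)^(1/1.25)
RVP^1.25 terms: 0.34 * 14.0^1.25 + 0.66 * 0.4^1.25 = 9.41739
RVP_blend = 9.41739^(1/1.25) = 6.014

6.014 psi


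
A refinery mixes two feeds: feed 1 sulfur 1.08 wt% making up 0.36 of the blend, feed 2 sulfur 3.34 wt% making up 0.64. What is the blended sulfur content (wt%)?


Linear sulfur blending: S_blend = x1*S1 + x2*S2
Contribution 1: 0.36 * 1.08 = 0.3888 wt%
Contribution 2: 0.64 * 3.34 = 2.1376 wt%
S_blend = 0.3888 + 2.1376 = 2.5264

2.5264 wt%


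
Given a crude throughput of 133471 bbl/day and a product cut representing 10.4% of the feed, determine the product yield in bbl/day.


Crude throughput = 133471 bbl/day
Fraction yield = 10.4%
yield = throughput * fraction / 100
yield = 133471 * 10.4 / 100 = 13880.984

13880.984 bbl/day


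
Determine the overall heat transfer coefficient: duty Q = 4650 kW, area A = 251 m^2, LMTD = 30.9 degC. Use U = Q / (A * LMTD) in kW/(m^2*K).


From Q = U*A*LMTD, U = Q / (A * LMTD)
U = 4650 / (251 * 30.9) = 4650 / 7755.9 = 0.5995

0.5995 kW/(m^2*K)


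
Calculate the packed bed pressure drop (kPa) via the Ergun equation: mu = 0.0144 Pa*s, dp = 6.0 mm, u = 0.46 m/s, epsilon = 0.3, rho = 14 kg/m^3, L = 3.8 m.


dp = 6.0 mm = 0.006 m
Viscous term = 150*0.0144*0.46*(1-0.3)^2 / (0.006^2*0.3^3) = 500889
Inertial term = 1.75*14*0.46^2*(1-0.3) / (0.006*0.3^3) = 22400.9
dP/L = 500889 + 22400.9 = 523290 Pa/m
dP = 523290 * 3.8 / 1000 = 1989 kPa

1989 kPa


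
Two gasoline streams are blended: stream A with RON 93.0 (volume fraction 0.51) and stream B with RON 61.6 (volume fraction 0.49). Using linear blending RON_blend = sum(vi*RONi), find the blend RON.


Linear blending: RON_blend = sum(vi * RONi)
Contribution 1: 0.51 * 93.0 = 47.43
Contribution 2: 0.49 * 61.6 = 30.184
RON_blend = 47.43 + 30.184 = 77.614

77.614


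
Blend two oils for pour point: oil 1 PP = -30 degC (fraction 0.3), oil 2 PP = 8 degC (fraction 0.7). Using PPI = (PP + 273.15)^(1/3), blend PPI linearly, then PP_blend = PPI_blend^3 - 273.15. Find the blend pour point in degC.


PPI_1 = (-30 + 273.15)^(1/3) = 6.241535
PPI_2 = (8 + 273.15)^(1/3) = 6.551077
PPI_blend = 0.3 * 6.241535 + 0.7 * 6.551077 = 6.458214
PP_blend = 6.458214^3 - 273.15 = 269.3626 - 273.15 = -3.79

-3.79 degC


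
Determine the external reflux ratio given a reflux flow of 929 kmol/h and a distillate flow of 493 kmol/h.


Reflux ratio definition: R = L / D (liquid returned / distillate withdrawn)
L = 929 kmol/h, D = 493 kmol/h
R = 929 / 493 = 1.884

1.884


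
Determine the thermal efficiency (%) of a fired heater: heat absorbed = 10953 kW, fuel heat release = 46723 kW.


Furnace efficiency = Q_absorbed / Q_fuel * 100
= 10953 / 46723 * 100 = 23.44

23.44 %


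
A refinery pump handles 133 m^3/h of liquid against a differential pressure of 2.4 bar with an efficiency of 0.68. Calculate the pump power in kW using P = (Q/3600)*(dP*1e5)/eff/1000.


Q = 133 / 3600 = 0.0369444 m^3/s
P = 0.0369444 * (2.4 * 1e5) / 0.68 / 1000 = 13.04

13.04 kW


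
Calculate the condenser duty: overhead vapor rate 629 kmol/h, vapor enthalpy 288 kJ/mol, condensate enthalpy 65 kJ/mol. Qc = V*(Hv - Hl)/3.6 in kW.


Qc = 629 * (288 - 65) / 3.6 = 629 * 223 / 3.6 = 38960

38960 kW


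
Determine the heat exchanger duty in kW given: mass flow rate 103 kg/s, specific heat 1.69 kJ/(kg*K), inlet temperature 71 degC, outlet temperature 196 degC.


Q = m_dot * cp * delta_T
delta_T = 196 - 71 = 125 K
Q = 103 * 1.69 * 125
= 174.07 * 125
= 21758.75 kW

21758.75 kW


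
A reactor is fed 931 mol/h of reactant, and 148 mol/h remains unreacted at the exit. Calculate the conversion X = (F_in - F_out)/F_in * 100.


X = (F_in - F_out) / F_in * 100
Moles reacted = 931 - 148 = 783
X = 783 / 931 * 100
= 0.8410 * 100
= 84.10 %

84.10 %


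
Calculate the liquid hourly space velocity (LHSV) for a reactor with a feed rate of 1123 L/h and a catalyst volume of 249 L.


LHSV = volumetric feed rate / catalyst volume
= 1123 L/h / 249 L
= 4.510 h^-1

4.510 h^-1


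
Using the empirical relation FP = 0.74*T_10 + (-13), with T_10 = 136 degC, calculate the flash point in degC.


FP = 0.74 * 136 + (-13) = 87.64

87.64 degC


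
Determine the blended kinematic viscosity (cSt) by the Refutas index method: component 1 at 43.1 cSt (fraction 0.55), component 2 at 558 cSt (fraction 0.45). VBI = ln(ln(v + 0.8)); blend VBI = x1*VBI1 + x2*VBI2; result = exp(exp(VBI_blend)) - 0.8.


Refutas method: VBN_i = 14.534*ln(ln(visc_i + 0.8)) + 10.975, blended linearly by mass fraction; since VBN is linear in VBI_i = ln(ln(visc_i + 0.8)) and the fractions sum to 1, blend VBI directly: visc = exp(exp(VBI_blend)) - 0.8
VBI_1 = ln(ln(43.1 + 0.8)) = 1.33023
VBI_2 = ln(ln(558 + 0.8)) = 1.84464
VBI_blend = 0.55 * 1.33023 + 0.45 * 1.84464 = 1.56171
visc_blend = exp(exp(1.56171)) - 0.8 = 116.8

116.8 cSt


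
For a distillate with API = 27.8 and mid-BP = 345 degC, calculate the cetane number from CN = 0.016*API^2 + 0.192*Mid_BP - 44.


CN = 0.016 * 27.8^2 + 0.192 * 345 - 44
CN = 12.36544 + 66.24 - 44 = 34.60544

34.60544


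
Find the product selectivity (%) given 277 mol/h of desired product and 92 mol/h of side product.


Selectivity = desired / (desired + undesired) * 100
Total products = 277 + 92 = 369 mol/h
S = 277 / 369 * 100
= 0.7507 * 100
= 75.07 %

75.07 %


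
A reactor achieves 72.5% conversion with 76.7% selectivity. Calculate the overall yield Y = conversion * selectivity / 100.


Overall yield = conversion (%) * selectivity (%) / 100
Conversion = 72.5%, Selectivity = 76.7%
Y = 72.5 * 76.7 / 100
= 55.6075 %

55.6075 %


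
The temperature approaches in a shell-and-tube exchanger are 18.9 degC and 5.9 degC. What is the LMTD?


LMTD = (dT1 - dT2) / ln(dT1/dT2)
= (18.9 - 5.9) / ln(18.9 / 5.9) = 13 / 1.16421 = 11.17

11.17 degC


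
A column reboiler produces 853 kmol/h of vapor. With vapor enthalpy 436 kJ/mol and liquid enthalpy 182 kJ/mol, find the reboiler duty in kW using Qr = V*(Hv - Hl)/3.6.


Qr = 853 * (436 - 182) / 3.6 = 853 * 254 / 3.6 = 60180

60180 kW


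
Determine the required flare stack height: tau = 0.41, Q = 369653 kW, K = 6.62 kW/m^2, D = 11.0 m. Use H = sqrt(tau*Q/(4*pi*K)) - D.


tau*Q/(4*pi*K) = 0.41 * 369653 / (4 * pi * 6.62) = 1821.84
sqrt(1821.84) = 42.683
H = 42.683 - 11.0 = 31.68

31.68 m


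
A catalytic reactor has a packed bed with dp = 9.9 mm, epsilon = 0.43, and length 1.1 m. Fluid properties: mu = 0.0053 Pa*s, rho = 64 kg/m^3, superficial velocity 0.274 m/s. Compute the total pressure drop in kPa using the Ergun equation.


dp = 9.9 mm = 0.0099 m
Viscous term = 150*0.0053*0.274*(1-0.43)^2 / (0.0099^2*0.43^3) = 9082.21
Inertial term = 1.75*64*0.274^2*(1-0.43) / (0.0099*0.43^3) = 6089.1
dP/L = 9082.21 + 6089.1 = 15171.3 Pa/m
dP = 15171.3 * 1.1 / 1000 = 16.69 kPa

16.69 kPa


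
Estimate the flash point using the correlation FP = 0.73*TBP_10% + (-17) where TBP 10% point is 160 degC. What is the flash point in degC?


FP = 0.73 * 160 + (-17) = 99.8

99.8 degC


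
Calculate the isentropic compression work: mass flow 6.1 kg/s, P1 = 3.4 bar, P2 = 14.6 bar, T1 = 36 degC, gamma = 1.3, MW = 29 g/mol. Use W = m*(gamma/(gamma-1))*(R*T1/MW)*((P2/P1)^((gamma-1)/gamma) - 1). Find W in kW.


Isentropic work: W = m*(gamma/(gamma-1))*(R*T1/MW)*((P2/P1)^((gamma-1)/gamma) - 1)
T1 = 36 + 273.15 = 309.15 K
Pressure ratio = 14.6 / 3.4 = 4.29412
Exponent = (1.3 - 1)/1.3 = 0.230769
(P2/P1)^exp - 1 = 4.29412^0.230769 - 1 = 0.399741
W = 6.1 * 1.3 / 0.3 * 8.314 * 309.15 / 29 * 0.399741 = 936.5

936.5 kW


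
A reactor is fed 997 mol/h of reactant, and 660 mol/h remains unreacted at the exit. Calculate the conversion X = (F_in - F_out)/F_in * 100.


X = (F_in - F_out) / F_in * 100
Moles reacted = 997 - 660 = 337
X = 337 / 997 * 100
= 0.3380 * 100
= 33.80 %

33.80 %


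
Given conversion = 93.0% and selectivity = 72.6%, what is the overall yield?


Overall yield = conversion (%) * selectivity (%) / 100
Conversion = 93.0%, Selectivity = 72.6%
Y = 93.0 * 72.6 / 100
= 67.518 %

67.518 %


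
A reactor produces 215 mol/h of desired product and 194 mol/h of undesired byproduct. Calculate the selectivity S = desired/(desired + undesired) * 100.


Selectivity = desired / (desired + undesired) * 100
Total products = 215 + 194 = 409 mol/h
S = 215 / 409 * 100
= 0.5257 * 100
= 52.57 %

52.57 %


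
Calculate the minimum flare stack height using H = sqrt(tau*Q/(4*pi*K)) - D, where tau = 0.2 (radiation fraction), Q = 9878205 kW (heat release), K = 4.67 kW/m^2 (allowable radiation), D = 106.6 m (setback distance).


tau*Q/(4*pi*K) = 0.2 * 9878205 / (4 * pi * 4.67) = 33665.2
sqrt(33665.2) = 183.481
H = 183.481 - 106.6 = 76.88

76.88 m


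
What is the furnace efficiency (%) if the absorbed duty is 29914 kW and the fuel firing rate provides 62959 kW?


Furnace efficiency = Q_absorbed / Q_fuel * 100
= 29914 / 62959 * 100 = 47.51

47.51 %


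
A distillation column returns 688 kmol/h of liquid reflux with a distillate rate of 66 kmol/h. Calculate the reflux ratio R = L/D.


Reflux ratio definition: R = L / D (liquid returned / distillate withdrawn)
L = 688 kmol/h, D = 66 kmol/h
R = 688 / 66 = 10.42

10.42


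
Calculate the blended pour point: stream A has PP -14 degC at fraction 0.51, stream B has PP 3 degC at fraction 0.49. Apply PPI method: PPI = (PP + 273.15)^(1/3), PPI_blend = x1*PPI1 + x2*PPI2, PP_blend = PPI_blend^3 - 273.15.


PPI_1 = (-14 + 273.15)^(1/3) = 6.375541
PPI_2 = (3 + 273.15)^(1/3) = 6.512009
PPI_blend = 0.51 * 6.375541 + 0.49 * 6.512009 = 6.44241
PP_blend = 6.44241^3 - 273.15 = 267.39 - 273.15 = -5.76

-5.76 degC


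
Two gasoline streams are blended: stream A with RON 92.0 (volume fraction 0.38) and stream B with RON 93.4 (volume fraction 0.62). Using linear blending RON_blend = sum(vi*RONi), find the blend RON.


Linear blending: RON_blend = sum(vi * RONi)
Contribution 1: 0.38 * 92.0 = 34.96
Contribution 2: 0.62 * 93.4 = 57.908
RON_blend = 34.96 + 57.908 = 92.868

92.868


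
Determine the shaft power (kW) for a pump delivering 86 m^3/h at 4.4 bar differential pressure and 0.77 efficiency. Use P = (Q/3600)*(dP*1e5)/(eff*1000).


Q = 86 / 3600 = 0.0238889 m^3/s
P = 0.0238889 * (4.4 * 1e5) / 0.77 / 1000 = 13.65

13.65 kW


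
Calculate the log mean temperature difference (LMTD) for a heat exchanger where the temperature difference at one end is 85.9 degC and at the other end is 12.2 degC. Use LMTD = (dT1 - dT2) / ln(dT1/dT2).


LMTD = (dT1 - dT2) / ln(dT1/dT2)
= (85.9 - 12.2) / ln(85.9 / 12.2) = 73.7 / 1.95175 = 37.76

37.76 degC


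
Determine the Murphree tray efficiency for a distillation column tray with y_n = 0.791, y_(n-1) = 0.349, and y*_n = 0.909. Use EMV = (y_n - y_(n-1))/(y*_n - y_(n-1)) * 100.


Murphree vapor efficiency: EMV = (y_n - y_(n-1)) / (y*_n - y_(n-1)) * 100
EMV = (0.791 - 0.349) / (0.909 - 0.349) * 100 = 0.442 / 0.56 * 100 = 78.93

78.93 %


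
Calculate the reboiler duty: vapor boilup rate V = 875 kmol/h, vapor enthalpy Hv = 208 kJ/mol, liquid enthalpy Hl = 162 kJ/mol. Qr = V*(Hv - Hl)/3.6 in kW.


Qr = 875 * (208 - 162) / 3.6 = 875 * 46 / 3.6 = 11180

11180 kW


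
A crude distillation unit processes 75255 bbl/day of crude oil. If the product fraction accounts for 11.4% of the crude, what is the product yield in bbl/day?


Crude throughput = 75255 bbl/day
Fraction yield = 11.4%
yield = throughput * fraction / 100
yield = 75255 * 11.4 / 100 = 8579.07

8579.07 bbl/day


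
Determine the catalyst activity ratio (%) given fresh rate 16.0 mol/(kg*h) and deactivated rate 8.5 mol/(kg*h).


Activity (%) = (rate_used / rate_fresh) * 100
rate_used = 8.5, rate_fresh = 16.0
= (8.5 / 16.0) * 100
= 0.5312 * 100 = 53.12

53.12 %


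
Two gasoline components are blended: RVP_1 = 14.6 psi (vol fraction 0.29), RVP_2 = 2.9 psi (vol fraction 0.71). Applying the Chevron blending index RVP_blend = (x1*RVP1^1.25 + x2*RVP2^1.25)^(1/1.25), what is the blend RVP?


Chevron index: RVP_blend = (sum xi*RVPi^1.25)^(1/1.25)
RVP^1.25 terms: 0.29 * 14.6^1.25 + 0.71 * 2.9^1.25 = 10.9633
RVP_blend = 10.9633^(1/1.25) = 6.791

6.791 psi


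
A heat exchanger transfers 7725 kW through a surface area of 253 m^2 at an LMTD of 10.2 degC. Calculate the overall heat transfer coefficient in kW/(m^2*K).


From Q = U*A*LMTD, U = Q / (A * LMTD)
U = 7725 / (253 * 10.2) = 7725 / 2580.6 = 2.993

2.993 kW/(m^2*K)


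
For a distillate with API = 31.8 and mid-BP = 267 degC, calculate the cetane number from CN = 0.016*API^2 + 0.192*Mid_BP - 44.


CN = 0.016 * 31.8^2 + 0.192 * 267 - 44
CN = 16.17984 + 51.264 - 44 = 23.44384

23.44384


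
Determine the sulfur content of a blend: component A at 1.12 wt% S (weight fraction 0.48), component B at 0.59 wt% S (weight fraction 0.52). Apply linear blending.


Linear sulfur blending: S_blend = x1*S1 + x2*S2
Contribution 1: 0.48 * 1.12 = 0.5376 wt%
Contribution 2: 0.52 * 0.59 = 0.3068 wt%
S_blend = 0.5376 + 0.3068 = 0.8444

0.8444 wt%


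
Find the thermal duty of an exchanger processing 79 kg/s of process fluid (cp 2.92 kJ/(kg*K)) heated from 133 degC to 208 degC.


Q = m_dot * cp * delta_T
delta_T = 208 - 133 = 75 K
Q = 79 * 2.92 * 75
= 230.68 * 75
= 17301 kW

17301 kW


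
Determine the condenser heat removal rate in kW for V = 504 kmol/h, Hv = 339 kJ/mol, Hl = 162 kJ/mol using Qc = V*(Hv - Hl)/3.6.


Qc = 504 * (339 - 162) / 3.6 = 504 * 177 / 3.6 = 24780

24780 kW


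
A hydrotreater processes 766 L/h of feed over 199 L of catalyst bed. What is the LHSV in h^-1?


LHSV = volumetric feed rate / catalyst volume
= 766 L/h / 199 L
= 3.849 h^-1

3.849 h^-1


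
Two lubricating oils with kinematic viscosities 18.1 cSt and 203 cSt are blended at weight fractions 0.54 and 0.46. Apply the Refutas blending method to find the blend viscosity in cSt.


Refutas method: VBN_i = 14.534*ln(ln(visc_i + 0.8)) + 10.975, blended linearly by mass fraction; since VBN is linear in VBI_i = ln(ln(visc_i + 0.8)) and the fractions sum to 1, blend VBI directly: visc = exp(exp(VBI_blend)) - 0.8
VBI_1 = ln(ln(18.1 + 0.8)) = 1.07812
VBI_2 = ln(ln(203 + 0.8)) = 1.67094
VBI_blend = 0.54 * 1.07812 + 0.46 * 1.67094 = 1.35082
visc_blend = exp(exp(1.35082)) - 0.8 = 46.69

46.69 cSt


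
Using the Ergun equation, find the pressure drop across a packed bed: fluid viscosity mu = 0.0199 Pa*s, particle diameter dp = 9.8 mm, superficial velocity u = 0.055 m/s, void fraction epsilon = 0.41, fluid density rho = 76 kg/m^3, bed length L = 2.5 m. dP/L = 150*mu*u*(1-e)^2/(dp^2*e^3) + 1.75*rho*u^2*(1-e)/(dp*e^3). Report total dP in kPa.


dp = 9.8 mm = 0.0098 m
Viscous term = 150*0.0199*0.055*(1-0.41)^2 / (0.0098^2*0.41^3) = 8633.91
Inertial term = 1.75*76*0.055^2*(1-0.41) / (0.0098*0.41^3) = 351.44
dP/L = 8633.91 + 351.44 = 8985.35 Pa/m
dP = 8985.35 * 2.5 / 1000 = 22.46 kPa

22.46 kPa


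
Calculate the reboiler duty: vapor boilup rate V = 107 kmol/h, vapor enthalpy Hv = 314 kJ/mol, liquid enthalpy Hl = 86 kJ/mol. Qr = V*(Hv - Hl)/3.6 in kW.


Qr = 107 * (314 - 86) / 3.6 = 107 * 228 / 3.6 = 6777

6777 kW


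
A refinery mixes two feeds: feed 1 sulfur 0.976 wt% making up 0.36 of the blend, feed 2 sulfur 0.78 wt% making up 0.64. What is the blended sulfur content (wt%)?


Linear sulfur blending: S_blend = x1*S1 + x2*S2
Contribution 1: 0.36 * 0.976 = 0.35136 wt%
Contribution 2: 0.64 * 0.78 = 0.4992 wt%
S_blend = 0.35136 + 0.4992 = 0.85056

0.85056 wt%


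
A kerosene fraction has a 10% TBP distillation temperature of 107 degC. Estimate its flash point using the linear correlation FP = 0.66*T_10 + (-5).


FP = 0.66 * 107 + (-5) = 65.62

65.62 degC


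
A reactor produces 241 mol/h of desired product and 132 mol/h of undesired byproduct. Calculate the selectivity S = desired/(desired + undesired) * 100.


Selectivity = desired / (desired + undesired) * 100
Total products = 241 + 132 = 373 mol/h
S = 241 / 373 * 100
= 0.6461 * 100
= 64.61 %

64.61 %
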